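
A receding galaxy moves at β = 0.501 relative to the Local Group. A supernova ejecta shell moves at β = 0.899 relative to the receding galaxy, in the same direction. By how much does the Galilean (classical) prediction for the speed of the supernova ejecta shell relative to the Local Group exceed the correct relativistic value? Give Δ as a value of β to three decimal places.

Galilean: u_cl = 0.899 + 0.501 = 1.4000.
Relativistic: u_rel = (0.899 + 0.501) / (1 + 0.899·0.501) = 1.4000/1.4504 = 0.9653.
Δ = 1.4000 − 0.9653 = 0.4347.
(The classical prediction exceeds c; the relativistic result does not.)

Δ = 0.435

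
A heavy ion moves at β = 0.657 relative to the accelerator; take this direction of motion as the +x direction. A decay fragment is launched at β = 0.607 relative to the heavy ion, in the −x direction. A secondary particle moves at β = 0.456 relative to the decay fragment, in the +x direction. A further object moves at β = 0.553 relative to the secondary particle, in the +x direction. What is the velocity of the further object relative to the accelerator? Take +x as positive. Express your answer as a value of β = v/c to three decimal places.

β = +0.833

Apply u = (u' + v)/(1 + u'v/c²) successively, working outward toward the accelerator.
Start: velocity of the heavy ion relative to the accelerator = 0.6570c.
Compose with the decay fragment (u' = -0.607 in the heavy ion frame): u_1 = (-0.607 + 0.657) / (1 + (-0.607)·0.657) = 0.0500/0.6012 = 0.0832.
Compose with the secondary particle (u' = 0.456 in the decay fragment frame): u_2 = (0.456 + 0.083) / (1 + 0.456·0.083) = 0.5392/1.0379 = 0.5195.
Compose with the further object (u' = 0.553 in the secondary particle frame): u_3 = (0.553 + 0.519) / (1 + 0.553·0.519) = 1.0725/1.2873 = 0.8331.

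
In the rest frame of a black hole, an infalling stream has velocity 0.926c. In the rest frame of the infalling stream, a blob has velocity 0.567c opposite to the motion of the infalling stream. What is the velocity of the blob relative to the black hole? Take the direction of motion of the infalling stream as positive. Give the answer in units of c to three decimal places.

With v = 0.926 and u' = -0.567 (in units of c),
u = (u' + v)/(1 + u'v/c²):
u = (-0.567 + 0.926) / (1 + (-0.567)·0.926) = 0.3590/0.4750 = 0.7559
(Galilean addition would give +0.359c.)

+0.756c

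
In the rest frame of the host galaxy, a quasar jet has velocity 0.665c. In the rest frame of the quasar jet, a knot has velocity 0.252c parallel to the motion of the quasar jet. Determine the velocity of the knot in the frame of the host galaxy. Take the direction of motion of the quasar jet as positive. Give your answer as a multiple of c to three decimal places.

With v = 0.665 and u' = 0.252 (in units of c),
u = (u' + v)/(1 + u'v/c²):
u = (0.252 + 0.665) / (1 + 0.252·0.665) = 0.9170/1.1676 = 0.7854
(Galilean addition would give +0.917c.)

0.785c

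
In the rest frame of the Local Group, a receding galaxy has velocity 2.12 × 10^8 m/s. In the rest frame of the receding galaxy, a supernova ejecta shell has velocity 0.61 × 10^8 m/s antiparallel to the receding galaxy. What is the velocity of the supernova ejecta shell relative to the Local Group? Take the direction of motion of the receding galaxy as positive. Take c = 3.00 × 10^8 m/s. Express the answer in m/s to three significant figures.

+1.76 × 10^8 m/s

In units of c (dividing by 3.00 × 10^8 m/s): v = 0.707, u' = -0.203.
u = (u' + v)/(1 + u'v/c²):
u = (-0.203 + 0.707) / (1 + (-0.203)·0.707) = 0.5033/0.8563 = 0.5878
(Galilean addition would give +0.503c.)
Converting back: u = 0.5878 × 3.00 × 10^8 m/s.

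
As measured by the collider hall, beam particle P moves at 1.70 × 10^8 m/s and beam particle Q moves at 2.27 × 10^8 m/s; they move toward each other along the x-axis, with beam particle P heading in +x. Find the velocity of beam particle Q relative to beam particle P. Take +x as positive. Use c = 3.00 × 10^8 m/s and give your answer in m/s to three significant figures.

-2.78 × 10^8 m/s

β_A = 0.567, β_B = -0.757 (dividing each by c = 3.00 × 10^8 m/s).
Transform to A's frame with the inverse velocity-addition law: u' = (u − v)/(1 − uv/c²), taking u = β_B and v = β_A.
u' = (-0.757 − 0.567) / (1 − (0.567)(-0.757)) = -1.3233/1.4288 = -0.9262.
u' = -0.9262 × 3.00 × 10^8 m/s.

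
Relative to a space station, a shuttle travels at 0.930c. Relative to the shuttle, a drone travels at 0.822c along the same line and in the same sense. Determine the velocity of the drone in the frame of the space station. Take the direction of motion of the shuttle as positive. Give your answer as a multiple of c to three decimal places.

0.993c

With v = 0.930 and u' = 0.822 (in units of c),
u = (u' + v)/(1 + u'v/c²):
u = (0.822 + 0.930) / (1 + 0.822·0.930) = 1.7520/1.7645 = 0.9929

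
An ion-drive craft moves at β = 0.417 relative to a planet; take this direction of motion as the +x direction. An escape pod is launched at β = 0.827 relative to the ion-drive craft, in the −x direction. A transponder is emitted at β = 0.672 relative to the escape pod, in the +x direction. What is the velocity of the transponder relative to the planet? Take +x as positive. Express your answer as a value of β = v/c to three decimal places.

β = +0.080

Apply u = (u' + v)/(1 + u'v/c²) successively, working outward toward the planet.
Start: velocity of the ion-drive craft relative to the planet = 0.4170c.
Compose with the escape pod (u' = -0.827 in the ion-drive craft frame): u_1 = (-0.827 + 0.417) / (1 + (-0.827)·0.417) = -0.4100/0.6551 = -0.6258.
Compose with the transponder (u' = 0.672 in the escape pod frame): u_2 = (0.672 + (-0.626)) / (1 + 0.672·(-0.626)) = 0.0462/0.5794 = 0.0797.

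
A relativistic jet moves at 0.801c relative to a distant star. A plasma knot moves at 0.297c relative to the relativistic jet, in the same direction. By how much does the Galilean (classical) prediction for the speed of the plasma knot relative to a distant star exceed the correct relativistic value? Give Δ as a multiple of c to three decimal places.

Galilean: u_cl = 0.297 + 0.801 = 1.0980.
Relativistic: u_rel = (0.297 + 0.801) / (1 + 0.297·0.801) = 1.0980/1.2379 = 0.8870.
Δ = 1.0980 − 0.8870 = 0.2110.
(The classical prediction exceeds c; the relativistic result does not.)

Δ = 0.211c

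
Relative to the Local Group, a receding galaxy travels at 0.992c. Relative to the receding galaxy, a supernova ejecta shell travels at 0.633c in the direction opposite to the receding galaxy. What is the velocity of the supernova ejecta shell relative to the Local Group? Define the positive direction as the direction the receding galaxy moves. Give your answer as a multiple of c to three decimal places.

With v = 0.992 and u' = -0.633 (in units of c),
u = (u' + v)/(1 + u'v/c²):
u = (-0.633 + 0.992) / (1 + (-0.633)·0.992) = 0.3590/0.3721 = 0.9649
(Galilean addition would give +0.359c.)

+0.965c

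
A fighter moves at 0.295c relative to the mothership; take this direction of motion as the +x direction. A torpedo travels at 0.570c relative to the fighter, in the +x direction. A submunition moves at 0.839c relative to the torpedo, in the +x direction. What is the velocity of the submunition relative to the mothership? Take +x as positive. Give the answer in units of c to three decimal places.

0.974c

Apply u = (u' + v)/(1 + u'v/c²) successively, working outward toward the mothership.
Start: velocity of the fighter relative to the mothership = 0.2950c.
Compose with the torpedo (u' = 0.570 in the fighter frame): u_1 = (0.570 + 0.295) / (1 + 0.570·0.295) = 0.8650/1.1682 = 0.7405.
Compose with the submunition (u' = 0.839 in the torpedo frame): u_2 = (0.839 + 0.740) / (1 + 0.839·0.740) = 1.5795/1.6213 = 0.9742.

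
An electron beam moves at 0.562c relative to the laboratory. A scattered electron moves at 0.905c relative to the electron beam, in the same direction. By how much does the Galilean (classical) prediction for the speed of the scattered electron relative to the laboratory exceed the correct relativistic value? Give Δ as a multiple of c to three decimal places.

Galilean: u_cl = 0.905 + 0.562 = 1.4670.
Relativistic: u_rel = (0.905 + 0.562) / (1 + 0.905·0.562) = 1.4670/1.5086 = 0.9724.
Δ = 1.4670 − 0.9724 = 0.4946.
(The classical prediction exceeds c; the relativistic result does not.)

Δ = 0.495c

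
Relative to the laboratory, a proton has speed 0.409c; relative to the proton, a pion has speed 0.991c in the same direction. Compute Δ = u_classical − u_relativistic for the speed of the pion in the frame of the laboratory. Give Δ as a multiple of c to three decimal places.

Galilean: u_cl = 0.991 + 0.409 = 1.4000.
Relativistic: u_rel = (0.991 + 0.409) / (1 + 0.991·0.409) = 1.4000/1.4053 = 0.9962.
Δ = 1.4000 − 0.9962 = 0.4038.
(The classical prediction exceeds c; the relativistic result does not.)

Δ = 0.404c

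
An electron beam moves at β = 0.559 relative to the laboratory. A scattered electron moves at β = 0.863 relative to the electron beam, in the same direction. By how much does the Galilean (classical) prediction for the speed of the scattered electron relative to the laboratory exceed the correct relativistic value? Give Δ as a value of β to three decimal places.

Δ = 0.463

Galilean: u_cl = 0.863 + 0.559 = 1.4220.
Relativistic: u_rel = (0.863 + 0.559) / (1 + 0.863·0.559) = 1.4220/1.4824 = 0.9592.
Δ = 1.4220 − 0.9592 = 0.4628.
(The classical prediction exceeds c; the relativistic result does not.)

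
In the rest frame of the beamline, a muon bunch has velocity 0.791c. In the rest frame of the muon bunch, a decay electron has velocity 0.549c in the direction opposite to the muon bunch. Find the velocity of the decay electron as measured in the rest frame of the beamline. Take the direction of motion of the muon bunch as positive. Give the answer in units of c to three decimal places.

With v = 0.791 and u' = -0.549 (in units of c),
u = (u' + v)/(1 + u'v/c²):
u = (-0.549 + 0.791) / (1 + (-0.549)·0.791) = 0.2420/0.5657 = 0.4278
(Galilean addition would give +0.242c.)

+0.428c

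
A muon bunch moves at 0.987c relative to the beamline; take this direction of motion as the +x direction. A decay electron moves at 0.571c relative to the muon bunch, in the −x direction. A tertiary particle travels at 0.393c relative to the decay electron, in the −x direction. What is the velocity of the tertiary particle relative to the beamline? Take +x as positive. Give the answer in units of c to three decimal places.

Apply u = (u' + v)/(1 + u'v/c²) successively, working outward toward the beamline.
Start: velocity of the muon bunch relative to the beamline = 0.9870c.
Compose with the decay electron (u' = -0.571 in the muon bunch frame): u_1 = (-0.571 + 0.987) / (1 + (-0.571)·0.987) = 0.4160/0.4364 = 0.9532.
Compose with the tertiary particle (u' = -0.393 in the decay electron frame): u_2 = (-0.393 + 0.953) / (1 + (-0.393)·0.953) = 0.5602/0.6254 = 0.8958.

+0.896c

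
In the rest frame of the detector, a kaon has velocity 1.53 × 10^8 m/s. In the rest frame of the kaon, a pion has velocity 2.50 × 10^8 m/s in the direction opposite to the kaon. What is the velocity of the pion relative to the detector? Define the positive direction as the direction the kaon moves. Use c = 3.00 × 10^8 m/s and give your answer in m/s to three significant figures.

In units of c (dividing by 3.00 × 10^8 m/s): v = 0.510, u' = -0.833.
u = (u' + v)/(1 + u'v/c²):
u = (-0.833 + 0.510) / (1 + (-0.833)·0.510) = -0.3233/0.5750 = -0.5623
(Galilean addition would give -0.323c.)
Converting back: u = -0.5623 × 3.00 × 10^8 m/s.

-1.69 × 10^8 m/s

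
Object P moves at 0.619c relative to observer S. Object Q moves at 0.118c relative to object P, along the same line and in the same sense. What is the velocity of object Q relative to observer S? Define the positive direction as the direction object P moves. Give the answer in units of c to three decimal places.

With v = 0.619 and u' = 0.118 (in units of c),
u = (u' + v)/(1 + u'v/c²):
u = (0.118 + 0.619) / (1 + 0.118·0.619) = 0.7370/1.0730 = 0.6868

0.687c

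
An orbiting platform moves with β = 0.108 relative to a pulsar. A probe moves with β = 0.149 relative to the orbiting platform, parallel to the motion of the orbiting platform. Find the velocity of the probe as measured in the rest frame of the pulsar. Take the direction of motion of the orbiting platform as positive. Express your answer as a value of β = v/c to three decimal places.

β = 0.253

With v = 0.108 and u' = 0.149 (in units of c),
u = (u' + v)/(1 + u'v/c²):
u = (0.149 + 0.108) / (1 + 0.149·0.108) = 0.2570/1.0161 = 0.2529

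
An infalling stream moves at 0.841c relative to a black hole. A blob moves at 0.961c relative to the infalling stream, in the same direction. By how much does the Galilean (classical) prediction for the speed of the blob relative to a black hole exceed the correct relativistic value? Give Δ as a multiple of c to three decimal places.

Δ = 0.805c

Galilean: u_cl = 0.961 + 0.841 = 1.8020.
Relativistic: u_rel = (0.961 + 0.841) / (1 + 0.961·0.841) = 1.8020/1.8082 = 0.9966.
Δ = 1.8020 − 0.9966 = 0.8054.
(The classical prediction exceeds c; the relativistic result does not.)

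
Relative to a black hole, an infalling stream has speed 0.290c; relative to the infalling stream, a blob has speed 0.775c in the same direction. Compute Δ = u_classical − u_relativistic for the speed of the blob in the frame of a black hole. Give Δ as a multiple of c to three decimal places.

Galilean: u_cl = 0.775 + 0.290 = 1.0650.
Relativistic: u_rel = (0.775 + 0.290) / (1 + 0.775·0.290) = 1.0650/1.2248 = 0.8696.
Δ = 1.0650 − 0.8696 = 0.1954.
(The classical prediction exceeds c; the relativistic result does not.)

Δ = 0.195c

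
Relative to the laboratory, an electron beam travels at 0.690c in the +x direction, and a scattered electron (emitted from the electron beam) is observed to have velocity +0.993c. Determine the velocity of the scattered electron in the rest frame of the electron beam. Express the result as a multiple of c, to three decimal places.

+0.962c

Invert the composition law: u' = (u − v)/(1 − uv/c²).
u' = (0.993 − 0.690) / (1 − (0.993)(0.690)) = 0.3030/0.3148 = 0.9624.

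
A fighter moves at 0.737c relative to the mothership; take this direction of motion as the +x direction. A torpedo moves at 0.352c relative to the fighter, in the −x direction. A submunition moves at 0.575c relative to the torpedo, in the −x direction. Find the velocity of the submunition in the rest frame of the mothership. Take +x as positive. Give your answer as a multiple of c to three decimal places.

Apply u = (u' + v)/(1 + u'v/c²) successively, working outward toward the mothership.
Start: velocity of the fighter relative to the mothership = 0.7370c.
Compose with the torpedo (u' = -0.352 in the fighter frame): u_1 = (-0.352 + 0.737) / (1 + (-0.352)·0.737) = 0.3850/0.7406 = 0.5199.
Compose with the submunition (u' = -0.575 in the torpedo frame): u_2 = (-0.575 + 0.520) / (1 + (-0.575)·0.520) = -0.0551/0.7011 = -0.0786.

-0.079c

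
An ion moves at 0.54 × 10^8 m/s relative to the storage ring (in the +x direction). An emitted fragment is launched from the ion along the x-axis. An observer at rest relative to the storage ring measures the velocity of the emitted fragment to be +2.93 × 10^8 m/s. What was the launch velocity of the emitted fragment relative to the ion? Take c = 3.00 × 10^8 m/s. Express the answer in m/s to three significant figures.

v = 0.180c, u = 0.977c.
Invert the composition law: u' = (u − v)/(1 − uv/c²).
u' = (0.977 − 0.180) / (1 − (0.977)(0.180)) = 0.7967/0.8242 = 0.9666.
u' = 0.9666 × 3.00 × 10^8 m/s.

+2.90 × 10^8 m/s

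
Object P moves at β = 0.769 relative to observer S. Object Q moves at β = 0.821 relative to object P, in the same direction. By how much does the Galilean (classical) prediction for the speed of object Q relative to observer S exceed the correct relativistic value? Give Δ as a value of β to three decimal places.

Δ = 0.615

Galilean: u_cl = 0.821 + 0.769 = 1.5900.
Relativistic: u_rel = (0.821 + 0.769) / (1 + 0.821·0.769) = 1.5900/1.6313 = 0.9747.
Δ = 1.5900 − 0.9747 = 0.6153.
(The classical prediction exceeds c; the relativistic result does not.)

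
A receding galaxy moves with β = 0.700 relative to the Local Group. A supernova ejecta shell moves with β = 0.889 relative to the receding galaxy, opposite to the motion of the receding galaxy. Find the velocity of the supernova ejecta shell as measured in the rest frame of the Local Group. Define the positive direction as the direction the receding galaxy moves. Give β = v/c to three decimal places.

With v = 0.700 and u' = -0.889 (in units of c),
u = (u' + v)/(1 + u'v/c²):
u = (-0.889 + 0.700) / (1 + (-0.889)·0.700) = -0.1890/0.3777 = -0.5004

β = -0.500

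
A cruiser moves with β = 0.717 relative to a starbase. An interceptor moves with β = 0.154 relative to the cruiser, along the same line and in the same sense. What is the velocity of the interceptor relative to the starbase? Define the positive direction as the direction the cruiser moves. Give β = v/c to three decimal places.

With v = 0.717 and u' = 0.154 (in units of c),
u = (u' + v)/(1 + u'v/c²):
u = (0.154 + 0.717) / (1 + 0.154·0.717) = 0.8710/1.1104 = 0.7844
(Galilean addition would give +0.871c.)

β = 0.784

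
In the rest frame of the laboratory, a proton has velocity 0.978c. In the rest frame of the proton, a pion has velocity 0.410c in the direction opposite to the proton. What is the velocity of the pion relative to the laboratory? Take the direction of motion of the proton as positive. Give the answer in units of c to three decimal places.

With v = 0.978 and u' = -0.410 (in units of c),
u = (u' + v)/(1 + u'v/c²):
u = (-0.410 + 0.978) / (1 + (-0.410)·0.978) = 0.5680/0.5990 = 0.9482
(Galilean addition would give +0.568c.)

+0.948c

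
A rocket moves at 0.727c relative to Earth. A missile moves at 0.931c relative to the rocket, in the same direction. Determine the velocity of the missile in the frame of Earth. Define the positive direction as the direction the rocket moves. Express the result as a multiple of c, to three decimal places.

0.989c

With v = 0.727 and u' = 0.931 (in units of c),
u = (u' + v)/(1 + u'v/c²):
u = (0.931 + 0.727) / (1 + 0.931·0.727) = 1.6580/1.6768 = 0.9888
(Galilean addition would give +1.658c, exceeding c.)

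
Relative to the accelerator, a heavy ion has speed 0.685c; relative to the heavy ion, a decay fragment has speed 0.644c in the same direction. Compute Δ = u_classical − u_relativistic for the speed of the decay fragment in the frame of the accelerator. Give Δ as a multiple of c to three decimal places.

Galilean: u_cl = 0.644 + 0.685 = 1.3290.
Relativistic: u_rel = (0.644 + 0.685) / (1 + 0.644·0.685) = 1.3290/1.4411 = 0.9222.
Δ = 1.3290 − 0.9222 = 0.4068.
(The classical prediction exceeds c; the relativistic result does not.)

Δ = 0.407c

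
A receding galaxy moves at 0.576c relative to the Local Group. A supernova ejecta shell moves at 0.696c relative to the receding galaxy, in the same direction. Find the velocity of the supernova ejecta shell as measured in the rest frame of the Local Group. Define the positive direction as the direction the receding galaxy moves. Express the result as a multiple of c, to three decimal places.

With v = 0.576 and u' = 0.696 (in units of c),
u = (u' + v)/(1 + u'v/c²):
u = (0.696 + 0.576) / (1 + 0.696·0.576) = 1.2720/1.4009 = 0.9080

0.908c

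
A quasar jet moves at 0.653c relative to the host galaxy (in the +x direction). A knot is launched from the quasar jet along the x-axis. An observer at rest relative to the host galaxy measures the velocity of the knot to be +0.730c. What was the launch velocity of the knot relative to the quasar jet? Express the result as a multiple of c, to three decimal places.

+0.147c

Invert the composition law: u' = (u − v)/(1 − uv/c²).
u' = (0.730 − 0.653) / (1 − (0.730)(0.653)) = 0.0770/0.5233 = 0.1471.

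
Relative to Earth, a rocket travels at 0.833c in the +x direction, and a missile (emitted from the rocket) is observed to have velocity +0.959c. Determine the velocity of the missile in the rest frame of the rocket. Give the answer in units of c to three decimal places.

Invert the composition law: u' = (u − v)/(1 − uv/c²).
u' = (0.959 − 0.833) / (1 − (0.959)(0.833)) = 0.1260/0.2012 = 0.6264.

+0.626c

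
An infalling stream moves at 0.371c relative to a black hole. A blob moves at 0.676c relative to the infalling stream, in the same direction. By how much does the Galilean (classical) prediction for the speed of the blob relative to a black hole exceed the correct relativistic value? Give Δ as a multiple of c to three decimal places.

Δ = 0.210c

Galilean: u_cl = 0.676 + 0.371 = 1.0470.
Relativistic: u_rel = (0.676 + 0.371) / (1 + 0.676·0.371) = 1.0470/1.2508 = 0.8371.
Δ = 1.0470 − 0.8371 = 0.2099.
(The classical prediction exceeds c; the relativistic result does not.)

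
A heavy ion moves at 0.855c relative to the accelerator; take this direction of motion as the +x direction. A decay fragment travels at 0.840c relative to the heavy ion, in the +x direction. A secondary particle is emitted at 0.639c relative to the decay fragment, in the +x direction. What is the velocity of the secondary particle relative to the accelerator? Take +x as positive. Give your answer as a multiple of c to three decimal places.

0.997c

Apply u = (u' + v)/(1 + u'v/c²) successively, working outward toward the accelerator.
Start: velocity of the heavy ion relative to the accelerator = 0.8550c.
Compose with the decay fragment (u' = 0.840 in the heavy ion frame): u_1 = (0.840 + 0.855) / (1 + 0.840·0.855) = 1.6950/1.7182 = 0.9865.
Compose with the secondary particle (u' = 0.639 in the decay fragment frame): u_2 = (0.639 + 0.986) / (1 + 0.639·0.986) = 1.6255/1.6304 = 0.9970.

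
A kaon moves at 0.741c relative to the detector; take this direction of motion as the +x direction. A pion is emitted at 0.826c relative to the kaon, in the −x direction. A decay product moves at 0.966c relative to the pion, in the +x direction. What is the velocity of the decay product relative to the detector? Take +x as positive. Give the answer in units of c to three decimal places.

+0.947c

Apply u = (u' + v)/(1 + u'v/c²) successively, working outward toward the detector.
Start: velocity of the kaon relative to the detector = 0.7410c.
Compose with the pion (u' = -0.826 in the kaon frame): u_1 = (-0.826 + 0.741) / (1 + (-0.826)·0.741) = -0.0850/0.3879 = -0.2191.
Compose with the decay product (u' = 0.966 in the pion frame): u_2 = (0.966 + (-0.219)) / (1 + 0.966·(-0.219)) = 0.7469/0.7883 = 0.9474.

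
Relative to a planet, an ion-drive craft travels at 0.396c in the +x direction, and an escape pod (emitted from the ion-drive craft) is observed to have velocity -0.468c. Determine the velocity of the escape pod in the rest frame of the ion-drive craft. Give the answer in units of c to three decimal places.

-0.729c

Invert the composition law: u' = (u − v)/(1 − uv/c²).
u' = (-0.468 − 0.396) / (1 − (-0.468)(0.396)) = -0.8640/1.1853 = -0.7289.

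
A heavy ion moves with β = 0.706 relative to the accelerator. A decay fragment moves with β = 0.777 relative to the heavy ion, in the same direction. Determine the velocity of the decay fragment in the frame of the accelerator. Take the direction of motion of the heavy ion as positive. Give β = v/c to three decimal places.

β = 0.958

With v = 0.706 and u' = 0.777 (in units of c),
u = (u' + v)/(1 + u'v/c²):
u = (0.777 + 0.706) / (1 + 0.777·0.706) = 1.4830/1.5486 = 0.9577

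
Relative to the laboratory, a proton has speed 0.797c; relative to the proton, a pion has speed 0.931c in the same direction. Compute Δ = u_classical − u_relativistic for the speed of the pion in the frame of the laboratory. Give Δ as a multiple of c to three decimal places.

Δ = 0.736c

Galilean: u_cl = 0.931 + 0.797 = 1.7280.
Relativistic: u_rel = (0.931 + 0.797) / (1 + 0.931·0.797) = 1.7280/1.7420 = 0.9920.
Δ = 1.7280 − 0.9920 = 0.7360.
(The classical prediction exceeds c; the relativistic result does not.)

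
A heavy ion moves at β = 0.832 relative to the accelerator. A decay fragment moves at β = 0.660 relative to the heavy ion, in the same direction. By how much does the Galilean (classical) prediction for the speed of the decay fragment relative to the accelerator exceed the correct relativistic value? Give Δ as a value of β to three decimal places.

Galilean: u_cl = 0.660 + 0.832 = 1.4920.
Relativistic: u_rel = (0.660 + 0.832) / (1 + 0.660·0.832) = 1.4920/1.5491 = 0.9631.
Δ = 1.4920 − 0.9631 = 0.5289.
(The classical prediction exceeds c; the relativistic result does not.)

Δ = 0.529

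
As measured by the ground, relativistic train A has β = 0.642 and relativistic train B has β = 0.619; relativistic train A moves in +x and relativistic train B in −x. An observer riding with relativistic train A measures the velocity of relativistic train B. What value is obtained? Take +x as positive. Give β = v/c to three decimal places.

β_A = 0.642, β_B = -0.619.
Transform to A's frame with the inverse velocity-addition law: u' = (u − v)/(1 − uv/c²), taking u = β_B and v = β_A.
u' = (-0.619 − 0.642) / (1 − (0.642)(-0.619)) = -1.2610/1.3974 = -0.9024.

β = -0.902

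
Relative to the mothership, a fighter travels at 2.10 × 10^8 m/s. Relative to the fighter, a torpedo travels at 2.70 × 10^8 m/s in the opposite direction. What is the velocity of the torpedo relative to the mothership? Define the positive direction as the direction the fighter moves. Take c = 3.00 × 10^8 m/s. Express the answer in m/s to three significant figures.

-1.62 × 10^8 m/s

In units of c (dividing by 3.00 × 10^8 m/s): v = 0.700, u' = -0.900.
u = (u' + v)/(1 + u'v/c²):
u = (-0.900 + 0.700) / (1 + (-0.900)·0.700) = -0.2000/0.3700 = -0.5405
(Galilean addition would give -0.200c.)
Converting back: u = -0.5405 × 3.00 × 10^8 m/s.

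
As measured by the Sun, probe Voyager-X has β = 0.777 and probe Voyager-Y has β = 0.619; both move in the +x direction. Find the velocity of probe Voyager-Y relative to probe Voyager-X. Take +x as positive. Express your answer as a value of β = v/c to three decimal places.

β = -0.304

β_A = 0.777, β_B = 0.619.
Transform to A's frame with the inverse velocity-addition law: u' = (u − v)/(1 − uv/c²), taking u = β_B and v = β_A.
u' = (0.619 − 0.777) / (1 − (0.777)(0.619)) = -0.1580/0.5190 = -0.3044.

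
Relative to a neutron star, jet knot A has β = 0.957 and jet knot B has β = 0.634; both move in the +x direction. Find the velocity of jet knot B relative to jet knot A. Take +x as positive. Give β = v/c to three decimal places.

β = -0.821

β_A = 0.957, β_B = 0.634.
Transform to A's frame with the inverse velocity-addition law: u' = (u − v)/(1 − uv/c²), taking u = β_B and v = β_A.
u' = (0.634 − 0.957) / (1 − (0.957)(0.634)) = -0.3230/0.3933 = -0.8213.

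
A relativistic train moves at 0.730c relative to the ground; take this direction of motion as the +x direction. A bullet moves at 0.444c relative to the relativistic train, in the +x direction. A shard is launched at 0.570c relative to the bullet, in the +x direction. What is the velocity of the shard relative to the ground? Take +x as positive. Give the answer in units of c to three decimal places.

Apply u = (u' + v)/(1 + u'v/c²) successively, working outward toward the ground.
Start: velocity of the relativistic train relative to the ground = 0.7300c.
Compose with the bullet (u' = 0.444 in the relativistic train frame): u_1 = (0.444 + 0.730) / (1 + 0.444·0.730) = 1.1740/1.3241 = 0.8866.
Compose with the shard (u' = 0.570 in the bullet frame): u_2 = (0.570 + 0.887) / (1 + 0.570·0.887) = 1.4566/1.5054 = 0.9676.

0.968c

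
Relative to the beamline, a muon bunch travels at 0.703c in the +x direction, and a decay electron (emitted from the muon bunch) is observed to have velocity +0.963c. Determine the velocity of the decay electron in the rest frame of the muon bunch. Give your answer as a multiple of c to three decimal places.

Invert the composition law: u' = (u − v)/(1 − uv/c²).
u' = (0.963 − 0.703) / (1 − (0.963)(0.703)) = 0.2600/0.3230 = 0.8049.

+0.805c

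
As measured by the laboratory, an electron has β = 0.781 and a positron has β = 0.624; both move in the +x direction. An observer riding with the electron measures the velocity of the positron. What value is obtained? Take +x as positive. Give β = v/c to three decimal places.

β = -0.306

β_A = 0.781, β_B = 0.624.
Transform to A's frame with the inverse velocity-addition law: u' = (u − v)/(1 − uv/c²), taking u = β_B and v = β_A.
u' = (0.624 − 0.781) / (1 − (0.781)(0.624)) = -0.1570/0.5127 = -0.3062.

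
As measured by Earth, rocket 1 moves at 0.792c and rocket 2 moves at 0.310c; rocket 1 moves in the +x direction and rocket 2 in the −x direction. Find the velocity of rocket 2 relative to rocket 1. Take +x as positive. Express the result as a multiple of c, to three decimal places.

-0.885c

β_A = 0.792, β_B = -0.310.
Transform to A's frame with the inverse velocity-addition law: u' = (u − v)/(1 − uv/c²), taking u = β_B and v = β_A.
u' = (-0.310 − 0.792) / (1 − (0.792)(-0.310)) = -1.1020/1.2455 = -0.8848.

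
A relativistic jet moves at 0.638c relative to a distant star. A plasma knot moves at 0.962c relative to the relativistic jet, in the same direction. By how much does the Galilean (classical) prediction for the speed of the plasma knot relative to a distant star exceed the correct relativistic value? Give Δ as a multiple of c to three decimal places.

Galilean: u_cl = 0.962 + 0.638 = 1.6000.
Relativistic: u_rel = (0.962 + 0.638) / (1 + 0.962·0.638) = 1.6000/1.6138 = 0.9915.
Δ = 1.6000 − 0.9915 = 0.6085.
(The classical prediction exceeds c; the relativistic result does not.)

Δ = 0.609c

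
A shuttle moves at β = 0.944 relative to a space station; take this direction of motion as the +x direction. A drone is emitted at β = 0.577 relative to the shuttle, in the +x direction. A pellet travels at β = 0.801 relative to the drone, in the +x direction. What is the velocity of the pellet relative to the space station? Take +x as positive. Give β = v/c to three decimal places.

β = 0.998

Apply u = (u' + v)/(1 + u'v/c²) successively, working outward toward the space station.
Start: velocity of the shuttle relative to the space station = 0.9440c.
Compose with the drone (u' = 0.577 in the shuttle frame): u_1 = (0.577 + 0.944) / (1 + 0.577·0.944) = 1.5210/1.5447 = 0.9847.
Compose with the pellet (u' = 0.801 in the drone frame): u_2 = (0.801 + 0.985) / (1 + 0.801·0.985) = 1.7857/1.7887 = 0.9983.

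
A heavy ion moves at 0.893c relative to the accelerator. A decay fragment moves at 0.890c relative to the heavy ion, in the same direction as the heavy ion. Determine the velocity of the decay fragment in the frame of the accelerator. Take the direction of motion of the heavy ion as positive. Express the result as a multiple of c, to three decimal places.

With v = 0.893 and u' = 0.890 (in units of c),
u = (u' + v)/(1 + u'v/c²):
u = (0.890 + 0.893) / (1 + 0.890·0.893) = 1.7830/1.7948 = 0.9934

0.993c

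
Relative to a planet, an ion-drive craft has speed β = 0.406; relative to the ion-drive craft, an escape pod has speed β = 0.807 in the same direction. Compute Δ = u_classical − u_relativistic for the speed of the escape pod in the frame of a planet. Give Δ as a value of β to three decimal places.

Δ = 0.299

Galilean: u_cl = 0.807 + 0.406 = 1.2130.
Relativistic: u_rel = (0.807 + 0.406) / (1 + 0.807·0.406) = 1.2130/1.3276 = 0.9136.
Δ = 1.2130 − 0.9136 = 0.2994.
(The classical prediction exceeds c; the relativistic result does not.)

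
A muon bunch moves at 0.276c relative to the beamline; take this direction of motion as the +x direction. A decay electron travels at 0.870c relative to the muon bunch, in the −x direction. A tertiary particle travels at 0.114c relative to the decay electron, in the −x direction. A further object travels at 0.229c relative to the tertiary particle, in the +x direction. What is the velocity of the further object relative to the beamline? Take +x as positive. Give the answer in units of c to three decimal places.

-0.731c

Apply u = (u' + v)/(1 + u'v/c²) successively, working outward toward the beamline.
Start: velocity of the muon bunch relative to the beamline = 0.2760c.
Compose with the decay electron (u' = -0.870 in the muon bunch frame): u_1 = (-0.870 + 0.276) / (1 + (-0.870)·0.276) = -0.5940/0.7599 = -0.7817.
Compose with the tertiary particle (u' = -0.114 in the decay electron frame): u_2 = (-0.114 + (-0.782)) / (1 + (-0.114)·(-0.782)) = -0.8957/1.0891 = -0.8224.
Compose with the further object (u' = 0.229 in the tertiary particle frame): u_3 = (0.229 + (-0.822)) / (1 + 0.229·(-0.822)) = -0.5934/0.8117 = -0.7311.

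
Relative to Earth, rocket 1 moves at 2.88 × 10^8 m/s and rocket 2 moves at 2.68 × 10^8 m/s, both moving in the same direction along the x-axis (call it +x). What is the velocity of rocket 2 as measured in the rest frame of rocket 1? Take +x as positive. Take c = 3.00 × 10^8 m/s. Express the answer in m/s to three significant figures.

-1.40 × 10^8 m/s

β_A = 0.960, β_B = 0.893 (dividing each by c = 3.00 × 10^8 m/s).
Transform to A's frame with the inverse velocity-addition law: u' = (u − v)/(1 − uv/c²), taking u = β_B and v = β_A.
u' = (0.893 − 0.960) / (1 − (0.960)(0.893)) = -0.0667/0.1424 = -0.4682.
u' = -0.4682 × 3.00 × 10^8 m/s.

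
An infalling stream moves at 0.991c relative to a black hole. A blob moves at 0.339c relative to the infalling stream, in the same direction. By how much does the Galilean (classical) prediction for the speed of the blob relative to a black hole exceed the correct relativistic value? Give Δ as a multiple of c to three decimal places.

Galilean: u_cl = 0.339 + 0.991 = 1.3300.
Relativistic: u_rel = (0.339 + 0.991) / (1 + 0.339·0.991) = 1.3300/1.3359 = 0.9955.
Δ = 1.3300 − 0.9955 = 0.3345.
(The classical prediction exceeds c; the relativistic result does not.)

Δ = 0.334c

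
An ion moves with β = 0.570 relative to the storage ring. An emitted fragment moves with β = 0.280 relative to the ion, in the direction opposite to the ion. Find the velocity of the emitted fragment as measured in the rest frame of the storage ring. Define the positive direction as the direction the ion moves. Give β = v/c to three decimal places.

With v = 0.570 and u' = -0.280 (in units of c),
u = (u' + v)/(1 + u'v/c²):
u = (-0.280 + 0.570) / (1 + (-0.280)·0.570) = 0.2900/0.8404 = 0.3451

β = +0.345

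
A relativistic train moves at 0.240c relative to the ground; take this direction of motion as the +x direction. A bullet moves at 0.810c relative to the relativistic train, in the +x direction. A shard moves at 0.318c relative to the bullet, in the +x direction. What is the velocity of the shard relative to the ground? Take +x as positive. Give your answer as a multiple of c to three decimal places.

Apply u = (u' + v)/(1 + u'v/c²) successively, working outward toward the ground.
Start: velocity of the relativistic train relative to the ground = 0.2400c.
Compose with the bullet (u' = 0.810 in the relativistic train frame): u_1 = (0.810 + 0.240) / (1 + 0.810·0.240) = 1.0500/1.1944 = 0.8791.
Compose with the shard (u' = 0.318 in the bullet frame): u_2 = (0.318 + 0.879) / (1 + 0.318·0.879) = 1.1971/1.2796 = 0.9356.

0.936c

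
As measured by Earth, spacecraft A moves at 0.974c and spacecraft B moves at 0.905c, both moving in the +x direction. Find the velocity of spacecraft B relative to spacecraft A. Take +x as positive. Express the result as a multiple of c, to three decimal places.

-0.582c

β_A = 0.974, β_B = 0.905.
Transform to A's frame with the inverse velocity-addition law: u' = (u − v)/(1 − uv/c²), taking u = β_B and v = β_A.
u' = (0.905 − 0.974) / (1 − (0.974)(0.905)) = -0.0690/0.1185 = -0.5821.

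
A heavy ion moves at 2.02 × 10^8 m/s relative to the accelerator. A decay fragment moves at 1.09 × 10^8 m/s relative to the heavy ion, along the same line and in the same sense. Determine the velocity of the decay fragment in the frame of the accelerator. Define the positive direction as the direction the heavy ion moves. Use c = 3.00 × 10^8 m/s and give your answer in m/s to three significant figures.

In units of c (dividing by 3.00 × 10^8 m/s): v = 0.673, u' = 0.363.
u = (u' + v)/(1 + u'v/c²):
u = (0.363 + 0.673) / (1 + 0.363·0.673) = 1.0367/1.2446 = 0.8329
(Galilean addition would give +1.037c, exceeding c.)
Converting back: u = 0.8329 × 3.00 × 10^8 m/s.

2.50 × 10^8 m/s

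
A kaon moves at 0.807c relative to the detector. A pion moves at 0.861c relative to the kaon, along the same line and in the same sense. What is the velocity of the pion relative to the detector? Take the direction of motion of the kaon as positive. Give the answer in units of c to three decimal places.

With v = 0.807 and u' = 0.861 (in units of c),
u = (u' + v)/(1 + u'v/c²):
u = (0.861 + 0.807) / (1 + 0.861·0.807) = 1.6680/1.6948 = 0.9842

0.984c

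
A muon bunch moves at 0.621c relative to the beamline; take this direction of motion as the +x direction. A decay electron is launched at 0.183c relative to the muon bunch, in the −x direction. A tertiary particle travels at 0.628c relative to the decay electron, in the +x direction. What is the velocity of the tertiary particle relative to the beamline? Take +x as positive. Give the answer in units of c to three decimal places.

Apply u = (u' + v)/(1 + u'v/c²) successively, working outward toward the beamline.
Start: velocity of the muon bunch relative to the beamline = 0.6210c.
Compose with the decay electron (u' = -0.183 in the muon bunch frame): u_1 = (-0.183 + 0.621) / (1 + (-0.183)·0.621) = 0.4380/0.8864 = 0.4942.
Compose with the tertiary particle (u' = 0.628 in the decay electron frame): u_2 = (0.628 + 0.494) / (1 + 0.628·0.494) = 1.1222/1.3103 = 0.8564.

+0.856c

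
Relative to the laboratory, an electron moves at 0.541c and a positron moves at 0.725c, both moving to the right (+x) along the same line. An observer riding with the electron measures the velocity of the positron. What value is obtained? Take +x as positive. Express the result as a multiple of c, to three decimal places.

+0.303c

β_A = 0.541, β_B = 0.725.
Transform to A's frame with the inverse velocity-addition law: u' = (u − v)/(1 − uv/c²), taking u = β_B and v = β_A.
u' = (0.725 − 0.541) / (1 − (0.541)(0.725)) = 0.1840/0.6078 = 0.3027.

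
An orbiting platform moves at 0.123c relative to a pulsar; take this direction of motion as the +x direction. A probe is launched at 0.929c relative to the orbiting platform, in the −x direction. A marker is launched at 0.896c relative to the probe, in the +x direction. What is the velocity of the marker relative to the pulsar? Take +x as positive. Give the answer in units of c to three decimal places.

-0.076c

Apply u = (u' + v)/(1 + u'v/c²) successively, working outward toward the pulsar.
Start: velocity of the orbiting platform relative to the pulsar = 0.1230c.
Compose with the probe (u' = -0.929 in the orbiting platform frame): u_1 = (-0.929 + 0.123) / (1 + (-0.929)·0.123) = -0.8060/0.8857 = -0.9100.
Compose with the marker (u' = 0.896 in the probe frame): u_2 = (0.896 + (-0.910)) / (1 + 0.896·(-0.910)) = -0.0140/0.1847 = -0.0757.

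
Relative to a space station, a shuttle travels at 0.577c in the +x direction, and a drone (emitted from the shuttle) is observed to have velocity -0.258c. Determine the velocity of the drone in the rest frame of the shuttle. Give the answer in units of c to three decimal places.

-0.727c

Invert the composition law: u' = (u − v)/(1 − uv/c²).
u' = (-0.258 − 0.577) / (1 − (-0.258)(0.577)) = -0.8350/1.1489 = -0.7268.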